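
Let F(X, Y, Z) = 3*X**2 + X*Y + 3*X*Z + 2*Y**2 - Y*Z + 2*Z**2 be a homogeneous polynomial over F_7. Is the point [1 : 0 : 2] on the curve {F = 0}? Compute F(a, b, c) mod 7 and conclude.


F(1,0,2) ≡ 3 (mod 7); P is NOT on the curve.

Evaluate F(1, 0, 2) term-by-term (mod 7).
  3*X**2 ↦ 3·1·1·1 = 3
  X*Y ↦ 1·1·0·1 = 0
  3*X*Z ↦ 3·1·1·2 = 6
  2*Y**2 ↦ 2·1·0·1 = 0
  -Y*Z ↦ -1·1·0·2 = 0
  2*Z**2 ↦ 2·1·1·4 = 8
Sum: F(1, 0, 2) = (3) + (0) + (6) + (0) + (0) + (8) = 17.
Reducing mod 7: 17 ≡ 3 (mod 7).
Since F(a, b, c) ≡ 3 ≠ 0 (mod 7), P does NOT lie on the curve.


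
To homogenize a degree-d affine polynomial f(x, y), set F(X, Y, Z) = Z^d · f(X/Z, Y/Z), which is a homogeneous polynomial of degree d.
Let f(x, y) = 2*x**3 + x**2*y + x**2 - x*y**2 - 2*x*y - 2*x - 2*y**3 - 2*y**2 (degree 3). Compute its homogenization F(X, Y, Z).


F(X, Y, Z) = 2*X**3 + X**2*Y + X**2*Z - X*Y**2 - 2*X*Y*Z - 2*X*Z**2 - 2*Y**3 - 2*Y**2*Z

deg(f) = 3.
Substitute x = X/Z, y = Y/Z into f, then multiply by Z^3.
  monomial 2·x^3·y^0 ↦ 2·X^3·Y^0·Z^0.
  monomial 1·x^2·y^1 ↦ 1·X^2·Y^1·Z^0.
  monomial 1·x^2·y^0 ↦ 1·X^2·Y^0·Z^1.
  monomial -1·x^1·y^2 ↦ -1·X^1·Y^2·Z^0.
  monomial -2·x^1·y^1 ↦ -2·X^1·Y^1·Z^1.
  monomial -2·x^1·y^0 ↦ -2·X^1·Y^0·Z^2.
  monomial -2·x^0·y^3 ↦ -2·X^0·Y^3·Z^0.
  monomial -2·x^0·y^2 ↦ -2·X^0·Y^2·Z^1.
Collecting: F(X, Y, Z) = 2*X**3 + X**2*Y + X**2*Z - X*Y**2 - 2*X*Y*Z - 2*X*Z**2 - 2*Y**3 - 2*Y**2*Z.


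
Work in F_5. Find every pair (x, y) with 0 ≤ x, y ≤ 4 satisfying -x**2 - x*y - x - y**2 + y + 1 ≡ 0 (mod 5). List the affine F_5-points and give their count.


Affine F_5-points: {(0, 3), (1, 2), (1, 3), (2, 0), (2, 4), (3, 4)}; count = 6.

For each of the 25 pairs (x, y) ∈ F_5², evaluate f(x, y) mod 5. Record the zeros.
  x = 0: [0↦1, 1↦1, 2↦4, 3↦0, 4↦4]  zeros at y ∈ {3}
  x = 1: [0↦4, 1↦3, 2↦0, 3↦0, 4↦3]  zeros at y ∈ {2, 3}
  x = 2: [0↦0, 1↦3, 2↦4, 3↦3, 4↦0]  zeros at y ∈ {0, 4}
  x = 3: [0↦4, 1↦1, 2↦1, 3↦4, 4↦0]  zeros at y ∈ {4}
  x = 4: [0↦1, 1↦2, 2↦1, 3↦3, 4↦3]  zeros at y ∈ ∅
Collecting zeros: affine points = {(0, 3), (1, 2), (1, 3), (2, 0), (2, 4), (3, 4)}.
Total count |C(F_5)_aff| = 6.


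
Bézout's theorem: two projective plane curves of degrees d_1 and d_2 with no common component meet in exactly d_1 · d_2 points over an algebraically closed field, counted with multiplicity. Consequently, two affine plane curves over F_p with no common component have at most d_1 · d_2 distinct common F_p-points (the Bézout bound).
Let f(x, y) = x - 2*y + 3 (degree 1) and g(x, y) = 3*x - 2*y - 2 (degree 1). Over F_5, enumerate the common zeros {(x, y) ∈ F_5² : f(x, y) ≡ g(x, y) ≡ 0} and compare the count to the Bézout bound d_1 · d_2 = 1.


Common zeros: {(0, 4)}; count = 1; Bézout bound = 1.

deg(f) = 1, deg(g) = 1, so Bézout bound = 1.
Scan x ∈ F_5. For each x, list the y ∈ F_5 with f(x, y) ≡ 0 and those with g(x, y) ≡ 0 (mod 5); the common zeros in that column are the intersection.
  x = 0: f ≡ 0 at y ∈ {4}; g ≡ 0 at y ∈ {4}; common: {4}.
  x = 1: f ≡ 0 at y ∈ {2}; g ≡ 0 at y ∈ {3}; common: ∅.
  x = 2: f ≡ 0 at y ∈ {0}; g ≡ 0 at y ∈ {2}; common: ∅.
  x = 3: f ≡ 0 at y ∈ {3}; g ≡ 0 at y ∈ {1}; common: ∅.
  x = 4: f ≡ 0 at y ∈ {1}; g ≡ 0 at y ∈ {0}; common: ∅.
Collecting: common zeros = {(0, 4)}, so the count is 1.
Comparison with the Bézout bound: 1 ≤ 1 = deg(f)·deg(g), as expected for curves with no common component (the bound is attained).


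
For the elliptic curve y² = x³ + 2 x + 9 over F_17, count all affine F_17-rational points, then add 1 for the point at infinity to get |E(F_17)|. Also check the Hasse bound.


Affine points = {(0, 3), (0, 14), (2, 2), (2, 15), (3, 5), (3, 12), (4, 8), (4, 9), (5, 5), (5, 12), (6, 4), (6, 13), (7, 3), (7, 14), (9, 5), (9, 12), (10, 3), (10, 14), (11, 6), (11, 11)}; affine count = 20; |E(F_17)| = 21.

Discriminant check: Δ ∝ 4a³ + 27b² = 4·2³ + 27·9² = 4·8 + 27·81 ≡ 9 (mod 17). Nonzero ⇒ E is nonsingular.
For each x ∈ F_17, compute rhs = x³ + 2·x + 9 mod 17, then count y ∈ F_17 with y² ≡ rhs.
  x = 0: rhs = 9, matching y values: 3, 14 (2 points).
  x = 1: rhs = 12, matching y values: none (0 points).
  x = 2: rhs = 4, matching y values: 2, 15 (2 points).
  x = 3: rhs = 8, matching y values: 5, 12 (2 points).
  x = 4: rhs = 13, matching y values: 8, 9 (2 points).
  x = 5: rhs = 8, matching y values: 5, 12 (2 points).
  x = 6: rhs = 16, matching y values: 4, 13 (2 points).
  x = 7: rhs = 9, matching y values: 3, 14 (2 points).
  x = 8: rhs = 10, matching y values: none (0 points).
  x = 9: rhs = 8, matching y values: 5, 12 (2 points).
  x = 10: rhs = 9, matching y values: 3, 14 (2 points).
  x = 11: rhs = 2, matching y values: 6, 11 (2 points).
  x = 12: rhs = 10, matching y values: none (0 points).
  x = 13: rhs = 5, matching y values: none (0 points).
  x = 14: rhs = 10, matching y values: none (0 points).
  x = 15: rhs = 14, matching y values: none (0 points).
  x = 16: rhs = 6, matching y values: none (0 points).
Total affine count: 20.
Full point count |E(F_17)| = 20 + 1 = 21.
Hasse bound: |21 − (17+1)| = |3| = 3 ≤ 2√17 ≈ 8.2462 ✓.


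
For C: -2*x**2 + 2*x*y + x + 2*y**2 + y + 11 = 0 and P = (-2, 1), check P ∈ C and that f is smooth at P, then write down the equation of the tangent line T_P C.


Tangent line at P: 11*x + y + 21 = 0.

Step 1: f(-2, 1) = 0, so P lies on C.
Step 2: partial derivatives
  f_x(x, y) = -4*x + 2*y + 1, f_y(x, y) = 2*x + 4*y + 1.
  f_x(P) = 11, f_y(P) = 1 (gradient nonzero, so P is smooth).
Step 3: tangent line at P: 11·(x − -2) + 1·(y − 1) = 0.
Expanding: 11*x + y + 21 = 0.


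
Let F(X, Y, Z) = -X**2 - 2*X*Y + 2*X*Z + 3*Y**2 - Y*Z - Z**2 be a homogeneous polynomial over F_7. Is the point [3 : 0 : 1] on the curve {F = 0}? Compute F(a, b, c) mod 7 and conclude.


F(3,0,1) ≡ 3 (mod 7); P is NOT on the curve.

Evaluate F(3, 0, 1) term-by-term (mod 7).
  -X**2 ↦ -1·9·1·1 = -9
  -2*X*Y ↦ -2·3·0·1 = 0
  2*X*Z ↦ 2·3·1·1 = 6
  3*Y**2 ↦ 3·1·0·1 = 0
  -Y*Z ↦ -1·1·0·1 = 0
  -Z**2 ↦ -1·1·1·1 = -1
Sum: F(3, 0, 1) = (-9) + (0) + (6) + (0) + (0) + (-1) = -4.
Reducing mod 7: -4 ≡ 3 (mod 7).
Since F(a, b, c) ≡ 3 ≠ 0 (mod 7), P does NOT lie on the curve.


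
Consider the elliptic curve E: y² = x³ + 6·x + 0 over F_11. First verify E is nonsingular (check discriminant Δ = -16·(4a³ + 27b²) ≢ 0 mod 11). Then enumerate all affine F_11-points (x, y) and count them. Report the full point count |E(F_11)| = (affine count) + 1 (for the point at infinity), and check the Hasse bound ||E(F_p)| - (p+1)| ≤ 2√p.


Affine points = {(0, 0), (2, 3), (2, 8), (3, 1), (3, 10), (4, 0), (5, 1), (5, 10), (7, 0), (10, 2), (10, 9)}; affine count = 11; |E(F_11)| = 12.

Discriminant check: Δ ∝ 4a³ + 27b² = 4·6³ + 27·0² = 4·216 + 27·0 ≡ 6 (mod 11). Nonzero ⇒ E is nonsingular.
For each x ∈ F_11, compute rhs = x³ + 6·x + 0 mod 11, then count y ∈ F_11 with y² ≡ rhs.
  x = 0: rhs = 0, matching y values: 0 (1 points).
  x = 1: rhs = 7, matching y values: none (0 points).
  x = 2: rhs = 9, matching y values: 3, 8 (2 points).
  x = 3: rhs = 1, matching y values: 1, 10 (2 points).
  x = 4: rhs = 0, matching y values: 0 (1 points).
  x = 5: rhs = 1, matching y values: 1, 10 (2 points).
  x = 6: rhs = 10, matching y values: none (0 points).
  x = 7: rhs = 0, matching y values: 0 (1 points).
  x = 8: rhs = 10, matching y values: none (0 points).
  x = 9: rhs = 2, matching y values: none (0 points).
  x = 10: rhs = 4, matching y values: 2, 9 (2 points).
Total affine count: 11.
Full point count |E(F_11)| = 11 + 1 = 12.
Hasse bound: |12 − (11+1)| = |0| = 0 ≤ 2√11 ≈ 6.6332 ✓.


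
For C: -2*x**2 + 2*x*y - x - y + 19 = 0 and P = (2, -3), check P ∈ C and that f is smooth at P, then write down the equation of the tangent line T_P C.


Tangent line at P: -15*x + 3*y + 39 = 0.

Step 1: f(2, -3) = 0, so P lies on C.
Step 2: partial derivatives
  f_x(x, y) = -4*x + 2*y - 1, f_y(x, y) = 2*x - 1.
  f_x(P) = -15, f_y(P) = 3 (gradient nonzero, so P is smooth).
Step 3: tangent line at P: -15·(x − 2) + 3·(y − -3) = 0.
Expanding: -15*x + 3*y + 39 = 0.


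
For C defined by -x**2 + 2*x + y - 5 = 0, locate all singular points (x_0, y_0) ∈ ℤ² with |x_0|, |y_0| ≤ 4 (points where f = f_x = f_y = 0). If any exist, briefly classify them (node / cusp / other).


No singular points in the scanned grid; C is smooth there.

Compute partial derivatives:
  f_x = 2 - 2*x.
  f_y = 1.
f_y = 1 is a nonzero constant, so f_y never vanishes: no point (x, y) can satisfy f = f_x = f_y = 0. In particular no (x, y) ∈ {−4, ..., 4}² is singular; the curve is smooth.


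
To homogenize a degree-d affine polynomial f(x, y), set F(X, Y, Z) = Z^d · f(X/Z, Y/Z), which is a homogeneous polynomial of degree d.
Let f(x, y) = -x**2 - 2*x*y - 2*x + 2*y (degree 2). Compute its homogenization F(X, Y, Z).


F(X, Y, Z) = -X**2 - 2*X*Y - 2*X*Z + 2*Y*Z

deg(f) = 2.
Substitute x = X/Z, y = Y/Z into f, then multiply by Z^2.
  monomial -1·x^2·y^0 ↦ -1·X^2·Y^0·Z^0.
  monomial -2·x^1·y^1 ↦ -2·X^1·Y^1·Z^0.
  monomial -2·x^1·y^0 ↦ -2·X^1·Y^0·Z^1.
  monomial 2·x^0·y^1 ↦ 2·X^0·Y^1·Z^1.
Collecting: F(X, Y, Z) = -X**2 - 2*X*Y - 2*X*Z + 2*Y*Z.


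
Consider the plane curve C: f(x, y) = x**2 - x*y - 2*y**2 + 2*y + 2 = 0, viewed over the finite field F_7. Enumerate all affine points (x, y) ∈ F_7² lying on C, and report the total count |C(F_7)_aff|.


Affine F_7-points: {(1, 5), (1, 6), (4, 1), (4, 5), (5, 3), (5, 6)}; count = 6.

For each of the 49 pairs (x, y) ∈ F_7², evaluate f(x, y) mod 7. Record the zeros.
  x = 0: [0↦2, 1↦2, 2↦5, 3↦4, 4↦6, 5↦4, 6↦5]  zeros at y ∈ ∅
  x = 1: [0↦3, 1↦2, 2↦4, 3↦2, 4↦3, 5↦0, 6↦0]  zeros at y ∈ {5, 6}
  x = 2: [0↦6, 1↦4, 2↦5, 3↦2, 4↦2, 5↦5, 6↦4]  zeros at y ∈ ∅
  x = 3: [0↦4, 1↦1, 2↦1, 3↦4, 4↦3, 5↦5, 6↦3]  zeros at y ∈ ∅
  x = 4: [0↦4, 1↦0, 2↦6, 3↦1, 4↦6, 5↦0, 6↦4]  zeros at y ∈ {1, 5}
  x = 5: [0↦6, 1↦1, 2↦6, 3↦0, 4↦4, 5↦4, 6↦0]  zeros at y ∈ {3, 6}
  x = 6: [0↦3, 1↦4, 2↦1, 3↦1, 4↦4, 5↦3, 6↦5]  zeros at y ∈ ∅
Collecting zeros: affine points = {(1, 5), (1, 6), (4, 1), (4, 5), (5, 3), (5, 6)}.
Total count |C(F_7)_aff| = 6.


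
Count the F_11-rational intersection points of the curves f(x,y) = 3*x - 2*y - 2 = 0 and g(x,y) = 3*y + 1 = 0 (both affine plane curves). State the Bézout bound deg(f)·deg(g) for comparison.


Common zeros: {(9, 7)}; count = 1; Bézout bound = 1.

deg(f) = 1, deg(g) = 1, so Bézout bound = 1.
Scan x ∈ F_11. For each x, list the y ∈ F_11 with f(x, y) ≡ 0 and those with g(x, y) ≡ 0 (mod 11); the common zeros in that column are the intersection.
  x = 0: f ≡ 0 at y ∈ {10}; g ≡ 0 at y ∈ {7}; common: ∅.
  x = 1: f ≡ 0 at y ∈ {6}; g ≡ 0 at y ∈ {7}; common: ∅.
  x = 2: f ≡ 0 at y ∈ {2}; g ≡ 0 at y ∈ {7}; common: ∅.
  x = 3: f ≡ 0 at y ∈ {9}; g ≡ 0 at y ∈ {7}; common: ∅.
  x = 4: f ≡ 0 at y ∈ {5}; g ≡ 0 at y ∈ {7}; common: ∅.
  x = 5: f ≡ 0 at y ∈ {1}; g ≡ 0 at y ∈ {7}; common: ∅.
  x = 6: f ≡ 0 at y ∈ {8}; g ≡ 0 at y ∈ {7}; common: ∅.
  x = 7: f ≡ 0 at y ∈ {4}; g ≡ 0 at y ∈ {7}; common: ∅.
  x = 8: f ≡ 0 at y ∈ {0}; g ≡ 0 at y ∈ {7}; common: ∅.
  x = 9: f ≡ 0 at y ∈ {7}; g ≡ 0 at y ∈ {7}; common: {7}.
  x = 10: f ≡ 0 at y ∈ {3}; g ≡ 0 at y ∈ {7}; common: ∅.
Collecting: common zeros = {(9, 7)}, so the count is 1.
Comparison with the Bézout bound: 1 ≤ 1 = deg(f)·deg(g), as expected for curves with no common component (the bound is attained).


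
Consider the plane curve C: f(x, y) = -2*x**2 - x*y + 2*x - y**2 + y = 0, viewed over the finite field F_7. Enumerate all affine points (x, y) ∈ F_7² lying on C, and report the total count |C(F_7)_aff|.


Affine F_7-points: {(0, 0), (0, 1), (1, 0), (4, 1), (4, 3), (6, 3), (6, 6)}; count = 7.

For each of the 49 pairs (x, y) ∈ F_7², evaluate f(x, y) mod 7. Record the zeros.
  x = 0: [0↦0, 1↦0, 2↦5, 3↦1, 4↦2, 5↦1, 6↦5]  zeros at y ∈ {0, 1}
  x = 1: [0↦0, 1↦6, 2↦3, 3↦5, 4↦5, 5↦3, 6↦6]  zeros at y ∈ {0}
  x = 2: [0↦3, 1↦1, 2↦4, 3↦5, 4↦4, 5↦1, 6↦3]  zeros at y ∈ ∅
  x = 3: [0↦2, 1↦6, 2↦1, 3↦1, 4↦6, 5↦2, 6↦3]  zeros at y ∈ ∅
  x = 4: [0↦4, 1↦0, 2↦1, 3↦0, 4↦4, 5↦6, 6↦6]  zeros at y ∈ {1, 3}
  x = 5: [0↦2, 1↦4, 2↦4, 3↦2, 4↦5, 5↦6, 6↦5]  zeros at y ∈ ∅
  x = 6: [0↦3, 1↦4, 2↦3, 3↦0, 4↦2, 5↦2, 6↦0]  zeros at y ∈ {3, 6}
Collecting zeros: affine points = {(0, 0), (0, 1), (1, 0), (4, 1), (4, 3), (6, 3), (6, 6)}.
Total count |C(F_7)_aff| = 7.


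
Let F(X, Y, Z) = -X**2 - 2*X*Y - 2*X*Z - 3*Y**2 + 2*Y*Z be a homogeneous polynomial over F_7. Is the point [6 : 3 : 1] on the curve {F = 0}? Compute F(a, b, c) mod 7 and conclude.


F(6,3,1) ≡ 0 (mod 7); P is on the curve.

Evaluate F(6, 3, 1) term-by-term (mod 7).
  -X**2 ↦ -1·36·1·1 = -36
  -2*X*Y ↦ -2·6·3·1 = -36
  -2*X*Z ↦ -2·6·1·1 = -12
  -3*Y**2 ↦ -3·1·9·1 = -27
  2*Y*Z ↦ 2·1·3·1 = 6
Sum: F(6, 3, 1) = (-36) + (-36) + (-12) + (-27) + (6) = -105.
Reducing mod 7: -105 ≡ 0 (mod 7).
Since F(a, b, c) ≡ 0 (mod 7), P lies on the curve.


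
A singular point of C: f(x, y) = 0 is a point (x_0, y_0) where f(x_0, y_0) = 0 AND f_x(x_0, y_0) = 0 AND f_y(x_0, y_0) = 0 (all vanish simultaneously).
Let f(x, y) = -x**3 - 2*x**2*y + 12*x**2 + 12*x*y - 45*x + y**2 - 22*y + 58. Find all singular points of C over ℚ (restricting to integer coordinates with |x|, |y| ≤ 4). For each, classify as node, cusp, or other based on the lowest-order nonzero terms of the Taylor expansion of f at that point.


Singular points: {(3, 2)}; classification: node.

Compute partial derivatives:
  f_x = -3*x**2 - 4*x*y + 24*x + 12*y - 45.
  f_y = -2*x**2 + 12*x + 2*y - 22.
Scan x_0 ∈ {−4, ..., 4}. For each x_0, f_y(x_0, y) is a polynomial in y; find its integer roots y ∈ {−4, ..., 4}, then test f_x and f at those candidates.
  x = -4: f_y(-4, y) = 2*y - 102; no integer root y with |y| ≤ 4.
  x = -3: f_y(-3, y) = 2*y - 76; no integer root y with |y| ≤ 4.
  x = -2: f_y(-2, y) = 2*y - 54; no integer root y with |y| ≤ 4.
  x = -1: f_y(-1, y) = 2*y - 36; no integer root y with |y| ≤ 4.
  x = 0: f_y(0, y) = 2*y - 22; no integer root y with |y| ≤ 4.
  x = 1: f_y(1, y) = 2*y - 12; no integer root y with |y| ≤ 4.
  x = 2: f_y(2, y) = 2*y - 6; vanishes at y ∈ {3}. (2, 3): f_x = 3 ≠ 0.
  x = 3: f_y(3, y) = 2*y - 4; vanishes at y ∈ {2}. (3, 2): f_x = 0, f = 0 — SINGULAR.
  x = 4: f_y(4, y) = 2*y - 6; vanishes at y ∈ {3}. (4, 3): f_x = -9 ≠ 0.
Only singular point on the grid: (3, 2).
Classify: substitute x = 3 + u, y = 2 + v and expand: f = -u**3 - 2*u**2*v - u**2 + v**2.
No constant or linear terms (consistent with a singular point). Quadratic part: -u**2 + v**2. Cubic part: -u**3 - 2*u**2*v.
The quadratic part v**2 - u**2 = (v − u)(v + u) splits into two distinct linear factors, so there are two distinct tangent lines y − 2 = ±(x − 3) — this is a node (ordinary double point).
Classification: node.


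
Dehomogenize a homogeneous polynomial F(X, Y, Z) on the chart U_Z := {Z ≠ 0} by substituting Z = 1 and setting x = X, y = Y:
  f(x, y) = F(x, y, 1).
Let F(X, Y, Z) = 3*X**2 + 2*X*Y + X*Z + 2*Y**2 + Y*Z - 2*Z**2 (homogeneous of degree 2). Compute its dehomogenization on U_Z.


f(x, y) = 3*x**2 + 2*x*y + x + 2*y**2 + y - 2

On U_Z we set Z = 1. Each monomial c·X^i·Y^j·Z^k in F becomes c·x^i·y^j·1^k = c·x^i·y^j.
Substituting Z = 1: F(X, Y, 1) = 3*x**2 + 2*x*y + x + 2*y**2 + y - 2.
Note: deg(f) ≤ deg(F) = 2; strict inequality happens when F is divisible by Z (lost terms).


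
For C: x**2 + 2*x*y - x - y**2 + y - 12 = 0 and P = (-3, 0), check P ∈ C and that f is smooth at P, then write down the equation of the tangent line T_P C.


Tangent line at P: -7*x - 5*y - 21 = 0.

Step 1: f(-3, 0) = 0, so P lies on C.
Step 2: partial derivatives
  f_x(x, y) = 2*x + 2*y - 1, f_y(x, y) = 2*x - 2*y + 1.
  f_x(P) = -7, f_y(P) = -5 (gradient nonzero, so P is smooth).
Step 3: tangent line at P: -7·(x − -3) + -5·(y − 0) = 0.
Expanding: -7*x - 5*y - 21 = 0.


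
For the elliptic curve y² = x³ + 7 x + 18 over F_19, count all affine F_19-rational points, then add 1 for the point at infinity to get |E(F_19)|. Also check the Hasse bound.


Affine points = {(1, 8), (1, 11), (3, 3), (3, 16), (5, 8), (5, 11), (7, 7), (7, 12), (8, 4), (8, 15), (10, 9), (10, 10), (11, 1), (11, 18), (12, 5), (12, 14), (13, 8), (13, 11)}; affine count = 18; |E(F_19)| = 19.

Discriminant check: Δ ∝ 4a³ + 27b² = 4·7³ + 27·18² = 4·343 + 27·324 ≡ 12 (mod 19). Nonzero ⇒ E is nonsingular.
For each x ∈ F_19, compute rhs = x³ + 7·x + 18 mod 19, then count y ∈ F_19 with y² ≡ rhs.
  x = 0: rhs = 18, matching y values: none (0 points).
  x = 1: rhs = 7, matching y values: 8, 11 (2 points).
  x = 2: rhs = 2, matching y values: none (0 points).
  x = 3: rhs = 9, matching y values: 3, 16 (2 points).
  x = 4: rhs = 15, matching y values: none (0 points).
  x = 5: rhs = 7, matching y values: 8, 11 (2 points).
  x = 6: rhs = 10, matching y values: none (0 points).
  x = 7: rhs = 11, matching y values: 7, 12 (2 points).
  x = 8: rhs = 16, matching y values: 4, 15 (2 points).
  x = 9: rhs = 12, matching y values: none (0 points).
  x = 10: rhs = 5, matching y values: 9, 10 (2 points).
  x = 11: rhs = 1, matching y values: 1, 18 (2 points).
  x = 12: rhs = 6, matching y values: 5, 14 (2 points).
  x = 13: rhs = 7, matching y values: 8, 11 (2 points).
  x = 14: rhs = 10, matching y values: none (0 points).
  x = 15: rhs = 2, matching y values: none (0 points).
  x = 16: rhs = 8, matching y values: none (0 points).
  x = 17: rhs = 15, matching y values: none (0 points).
  x = 18: rhs = 10, matching y values: none (0 points).
Total affine count: 18.
Full point count |E(F_19)| = 18 + 1 = 19.
Hasse bound: |19 − (19+1)| = |-1| = 1 ≤ 2√19 ≈ 8.7178 ✓.


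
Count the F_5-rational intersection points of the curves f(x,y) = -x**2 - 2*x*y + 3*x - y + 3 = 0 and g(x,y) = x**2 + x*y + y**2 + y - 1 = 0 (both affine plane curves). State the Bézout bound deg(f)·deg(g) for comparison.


Common zeros: {(1, 0), (3, 4)}; count = 2; Bézout bound = 4.

deg(f) = 2, deg(g) = 2, so Bézout bound = 4.
Scan x ∈ F_5. For each x, list the y ∈ F_5 with f(x, y) ≡ 0 and those with g(x, y) ≡ 0 (mod 5); the common zeros in that column are the intersection.
  x = 0: f ≡ 0 at y ∈ {3}; g ≡ 0 at y ∈ {2}; common: ∅.
  x = 1: f ≡ 0 at y ∈ {0}; g ≡ 0 at y ∈ {0, 3}; common: {0}.
  x = 2: f ≡ 0 at y ∈ {0, 1, 2, 3, 4}; g ≡ 0 at y ∈ ∅; common: ∅.
  x = 3: f ≡ 0 at y ∈ {4}; g ≡ 0 at y ∈ {2, 4}; common: {4}.
  x = 4: f ≡ 0 at y ∈ {1}; g ≡ 0 at y ∈ {0}; common: ∅.
Collecting: common zeros = {(1, 0), (3, 4)}, so the count is 2.
Comparison with the Bézout bound: 2 ≤ 4 = deg(f)·deg(g), as expected for curves with no common component (the affine F_5-count falls short of the bound because intersections may lie at infinity, over extension fields, or carry multiplicity).


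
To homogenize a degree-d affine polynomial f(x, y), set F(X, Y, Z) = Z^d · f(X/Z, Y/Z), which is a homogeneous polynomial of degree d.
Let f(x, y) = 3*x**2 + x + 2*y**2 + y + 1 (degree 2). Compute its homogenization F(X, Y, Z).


F(X, Y, Z) = 3*X**2 + X*Z + 2*Y**2 + Y*Z + Z**2

deg(f) = 2.
Substitute x = X/Z, y = Y/Z into f, then multiply by Z^2.
  monomial 3·x^2·y^0 ↦ 3·X^2·Y^0·Z^0.
  monomial 1·x^1·y^0 ↦ 1·X^1·Y^0·Z^1.
  monomial 2·x^0·y^2 ↦ 2·X^0·Y^2·Z^0.
  monomial 1·x^0·y^1 ↦ 1·X^0·Y^1·Z^1.
  monomial 1·x^0·y^0 ↦ 1·X^0·Y^0·Z^2.
Collecting: F(X, Y, Z) = 3*X**2 + X*Z + 2*Y**2 + Y*Z + Z**2.


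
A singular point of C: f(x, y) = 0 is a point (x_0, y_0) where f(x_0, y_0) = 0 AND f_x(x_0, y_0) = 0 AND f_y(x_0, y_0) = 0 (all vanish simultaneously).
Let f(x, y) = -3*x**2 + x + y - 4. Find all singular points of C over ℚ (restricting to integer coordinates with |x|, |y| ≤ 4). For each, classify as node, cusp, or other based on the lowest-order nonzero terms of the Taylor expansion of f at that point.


No singular points in the scanned grid; C is smooth there.

Compute partial derivatives:
  f_x = 1 - 6*x.
  f_y = 1.
f_y = 1 is a nonzero constant, so f_y never vanishes: no point (x, y) can satisfy f = f_x = f_y = 0. In particular no (x, y) ∈ {−4, ..., 4}² is singular; the curve is smooth.


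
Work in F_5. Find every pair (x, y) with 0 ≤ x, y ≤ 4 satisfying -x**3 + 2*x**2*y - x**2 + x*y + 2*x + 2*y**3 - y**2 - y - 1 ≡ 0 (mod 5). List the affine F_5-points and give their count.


Affine F_5-points: {(1, 2), (1, 3), (3, 1)}; count = 3.

For each of the 25 pairs (x, y) ∈ F_5², evaluate f(x, y) mod 5. Record the zeros.
  x = 0: [0↦4, 1↦4, 2↦4, 3↦1, 4↦2]  zeros at y ∈ ∅
  x = 1: [0↦4, 1↦2, 2↦0, 3↦0, 4↦4]  zeros at y ∈ {2, 3}
  x = 2: [0↦1, 1↦1, 2↦1, 3↦3, 4↦4]  zeros at y ∈ ∅
  x = 3: [0↦4, 1↦0, 2↦1, 3↦4, 4↦1]  zeros at y ∈ {1}
  x = 4: [0↦2, 1↦3, 2↦4, 3↦2, 4↦4]  zeros at y ∈ ∅
Collecting zeros: affine points = {(1, 2), (1, 3), (3, 1)}.
Total count |C(F_5)_aff| = 3.


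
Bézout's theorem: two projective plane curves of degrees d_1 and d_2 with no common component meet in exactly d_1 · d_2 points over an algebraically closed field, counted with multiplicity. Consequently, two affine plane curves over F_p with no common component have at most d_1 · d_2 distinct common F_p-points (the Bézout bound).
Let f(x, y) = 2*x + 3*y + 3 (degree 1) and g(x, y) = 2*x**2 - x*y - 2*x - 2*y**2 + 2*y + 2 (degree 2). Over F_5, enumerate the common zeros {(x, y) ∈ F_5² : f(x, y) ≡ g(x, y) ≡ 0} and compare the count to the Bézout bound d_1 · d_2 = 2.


Common zeros: ∅; count = 0; Bézout bound = 2.

deg(f) = 1, deg(g) = 2, so Bézout bound = 2.
Scan x ∈ F_5. For each x, list the y ∈ F_5 with f(x, y) ≡ 0 and those with g(x, y) ≡ 0 (mod 5); the common zeros in that column are the intersection.
  x = 0: f ≡ 0 at y ∈ {4}; g ≡ 0 at y ∈ {3}; common: ∅.
  x = 1: f ≡ 0 at y ∈ {0}; g ≡ 0 at y ∈ ∅; common: ∅.
  x = 2: f ≡ 0 at y ∈ {1}; g ≡ 0 at y ∈ ∅; common: ∅.
  x = 3: f ≡ 0 at y ∈ {2}; g ≡ 0 at y ∈ ∅; common: ∅.
  x = 4: f ≡ 0 at y ∈ {3}; g ≡ 0 at y ∈ ∅; common: ∅.
Collecting: common zeros = ∅, so the count is 0.
Comparison with the Bézout bound: 0 ≤ 2 = deg(f)·deg(g), as expected for curves with no common component (the affine F_5-count falls short of the bound because intersections may lie at infinity, over extension fields, or carry multiplicity).


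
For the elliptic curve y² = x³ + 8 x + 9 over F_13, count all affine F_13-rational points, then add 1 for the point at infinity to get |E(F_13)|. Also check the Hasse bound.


Affine points = {(0, 3), (0, 10), (4, 1), (4, 12), (6, 0), (8, 0), (9, 2), (9, 11), (10, 6), (10, 7), (12, 0)}; affine count = 11; |E(F_13)| = 12.

Discriminant check: Δ ∝ 4a³ + 27b² = 4·8³ + 27·9² = 4·512 + 27·81 ≡ 10 (mod 13). Nonzero ⇒ E is nonsingular.
For each x ∈ F_13, compute rhs = x³ + 8·x + 9 mod 13, then count y ∈ F_13 with y² ≡ rhs.
  x = 0: rhs = 9, matching y values: 3, 10 (2 points).
  x = 1: rhs = 5, matching y values: none (0 points).
  x = 2: rhs = 7, matching y values: none (0 points).
  x = 3: rhs = 8, matching y values: none (0 points).
  x = 4: rhs = 1, matching y values: 1, 12 (2 points).
  x = 5: rhs = 5, matching y values: none (0 points).
  x = 6: rhs = 0, matching y values: 0 (1 points).
  x = 7: rhs = 5, matching y values: none (0 points).
  x = 8: rhs = 0, matching y values: 0 (1 points).
  x = 9: rhs = 4, matching y values: 2, 11 (2 points).
  x = 10: rhs = 10, matching y values: 6, 7 (2 points).
  x = 11: rhs = 11, matching y values: none (0 points).
  x = 12: rhs = 0, matching y values: 0 (1 points).
Total affine count: 11.
Full point count |E(F_13)| = 11 + 1 = 12.
Hasse bound: |12 − (13+1)| = |-2| = 2 ≤ 2√13 ≈ 7.2111 ✓.


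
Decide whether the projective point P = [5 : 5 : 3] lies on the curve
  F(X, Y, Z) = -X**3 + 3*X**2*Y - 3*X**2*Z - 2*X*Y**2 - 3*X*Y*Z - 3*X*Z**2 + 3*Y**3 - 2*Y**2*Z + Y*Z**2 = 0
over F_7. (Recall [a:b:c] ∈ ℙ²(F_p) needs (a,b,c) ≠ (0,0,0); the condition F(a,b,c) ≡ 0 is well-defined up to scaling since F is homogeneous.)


F(5,5,3) ≡ 0 (mod 7); P is on the curve.

Evaluate F(5, 5, 3) term-by-term (mod 7).
  -X**3 ↦ -1·125·1·1 = -125
  3*X**2*Y ↦ 3·25·5·1 = 375
  -3*X**2*Z ↦ -3·25·1·3 = -225
  -2*X*Y**2 ↦ -2·5·25·1 = -250
  -3*X*Y*Z ↦ -3·5·5·3 = -225
  -3*X*Z**2 ↦ -3·5·1·9 = -135
  3*Y**3 ↦ 3·1·125·1 = 375
  -2*Y**2*Z ↦ -2·1·25·3 = -150
  Y*Z**2 ↦ 1·1·5·9 = 45
Sum: F(5, 5, 3) = (-125) + (375) + (-225) + (-250) + (-225) + (-135) + (375) + (-150) + (45) = -315.
Reducing mod 7: -315 ≡ 0 (mod 7).
Since F(a, b, c) ≡ 0 (mod 7), P lies on the curve.


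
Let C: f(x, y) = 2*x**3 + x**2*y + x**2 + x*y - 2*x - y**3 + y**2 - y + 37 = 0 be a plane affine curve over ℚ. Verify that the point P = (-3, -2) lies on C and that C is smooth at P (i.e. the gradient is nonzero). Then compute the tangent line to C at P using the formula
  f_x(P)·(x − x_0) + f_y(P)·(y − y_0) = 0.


Tangent line at P: 56*x - 11*y + 146 = 0.

Step 1: f(-3, -2) = 0, so P lies on C.
Step 2: partial derivatives
  f_x(x, y) = 6*x**2 + 2*x*y + 2*x + y - 2, f_y(x, y) = x**2 + x - 3*y**2 + 2*y - 1.
  f_x(P) = 56, f_y(P) = -11 (gradient nonzero, so P is smooth).
Step 3: tangent line at P: 56·(x − -3) + -11·(y − -2) = 0.
Expanding: 56*x - 11*y + 146 = 0.


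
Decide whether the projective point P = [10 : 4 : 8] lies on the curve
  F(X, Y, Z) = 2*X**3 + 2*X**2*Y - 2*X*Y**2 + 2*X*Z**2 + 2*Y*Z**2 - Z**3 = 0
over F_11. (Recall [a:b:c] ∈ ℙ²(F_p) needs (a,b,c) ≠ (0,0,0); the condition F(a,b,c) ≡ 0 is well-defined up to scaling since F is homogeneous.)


F(10,4,8) ≡ 9 (mod 11); P is NOT on the curve.

Evaluate F(10, 4, 8) term-by-term (mod 11).
  2*X**3 ↦ 2·1000·1·1 = 2000
  2*X**2*Y ↦ 2·100·4·1 = 800
  -2*X*Y**2 ↦ -2·10·16·1 = -320
  2*X*Z**2 ↦ 2·10·1·64 = 1280
  2*Y*Z**2 ↦ 2·1·4·64 = 512
  -Z**3 ↦ -1·1·1·512 = -512
Sum: F(10, 4, 8) = (2000) + (800) + (-320) + (1280) + (512) + (-512) = 3760.
Reducing mod 11: 3760 ≡ 9 (mod 11).
Since F(a, b, c) ≡ 9 ≠ 0 (mod 11), P does NOT lie on the curve.


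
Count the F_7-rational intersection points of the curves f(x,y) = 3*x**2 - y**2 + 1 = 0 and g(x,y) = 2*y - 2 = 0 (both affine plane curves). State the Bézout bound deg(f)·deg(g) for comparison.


Common zeros: {(0, 1)}; count = 1; Bézout bound = 2.

deg(f) = 2, deg(g) = 1, so Bézout bound = 2.
Scan x ∈ F_7. For each x, list the y ∈ F_7 with f(x, y) ≡ 0 and those with g(x, y) ≡ 0 (mod 7); the common zeros in that column are the intersection.
  x = 0: f ≡ 0 at y ∈ {1, 6}; g ≡ 0 at y ∈ {1}; common: {1}.
  x = 1: f ≡ 0 at y ∈ {2, 5}; g ≡ 0 at y ∈ {1}; common: ∅.
  x = 2: f ≡ 0 at y ∈ ∅; g ≡ 0 at y ∈ {1}; common: ∅.
  x = 3: f ≡ 0 at y ∈ {0}; g ≡ 0 at y ∈ {1}; common: ∅.
  x = 4: f ≡ 0 at y ∈ {0}; g ≡ 0 at y ∈ {1}; common: ∅.
  x = 5: f ≡ 0 at y ∈ ∅; g ≡ 0 at y ∈ {1}; common: ∅.
  x = 6: f ≡ 0 at y ∈ {2, 5}; g ≡ 0 at y ∈ {1}; common: ∅.
Collecting: common zeros = {(0, 1)}, so the count is 1.
Comparison with the Bézout bound: 1 ≤ 2 = deg(f)·deg(g), as expected for curves with no common component (the affine F_7-count falls short of the bound because intersections may lie at infinity, over extension fields, or carry multiplicity).


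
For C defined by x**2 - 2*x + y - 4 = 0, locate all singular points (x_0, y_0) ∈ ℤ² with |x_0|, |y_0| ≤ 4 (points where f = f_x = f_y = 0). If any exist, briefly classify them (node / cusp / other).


No singular points in the scanned grid; C is smooth there.

Compute partial derivatives:
  f_x = 2*x - 2.
  f_y = 1.
f_y = 1 is a nonzero constant, so f_y never vanishes: no point (x, y) can satisfy f = f_x = f_y = 0. In particular no (x, y) ∈ {−4, ..., 4}² is singular; the curve is smooth.


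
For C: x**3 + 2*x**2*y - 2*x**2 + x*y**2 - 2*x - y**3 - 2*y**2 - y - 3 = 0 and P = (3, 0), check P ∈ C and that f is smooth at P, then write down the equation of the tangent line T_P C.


Tangent line at P: 13*x + 17*y - 39 = 0.

Step 1: f(3, 0) = 0, so P lies on C.
Step 2: partial derivatives
  f_x(x, y) = 3*x**2 + 4*x*y - 4*x + y**2 - 2, f_y(x, y) = 2*x**2 + 2*x*y - 3*y**2 - 4*y - 1.
  f_x(P) = 13, f_y(P) = 17 (gradient nonzero, so P is smooth).
Step 3: tangent line at P: 13·(x − 3) + 17·(y − 0) = 0.
Expanding: 13*x + 17*y - 39 = 0.


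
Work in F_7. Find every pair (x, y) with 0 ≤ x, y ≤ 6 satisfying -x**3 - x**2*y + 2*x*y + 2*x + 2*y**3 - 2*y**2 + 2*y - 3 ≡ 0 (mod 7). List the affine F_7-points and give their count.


Affine F_7-points: {(2, 0), (2, 3), (2, 5), (4, 2), (6, 6)}; count = 5.

For each of the 49 pairs (x, y) ∈ F_7², evaluate f(x, y) mod 7. Record the zeros.
  x = 0: [0↦4, 1↦6, 2↦2, 3↦4, 4↦3, 5↦4, 6↦5]  zeros at y ∈ ∅
  x = 1: [0↦5, 1↦1, 2↦5, 3↦1, 4↦1, 5↦3, 6↦5]  zeros at y ∈ ∅
  x = 2: [0↦0, 1↦2, 2↦5, 3↦0, 4↦6, 5↦0, 6↦1]  zeros at y ∈ {0, 3, 5}
  x = 3: [0↦4, 1↦3, 2↦3, 3↦2, 4↦5, 5↦3, 6↦1]  zeros at y ∈ ∅
  x = 4: [0↦4, 1↦5, 2↦0, 3↦1, 4↦6, 5↦6, 6↦6]  zeros at y ∈ {2}
  x = 5: [0↦1, 1↦2, 2↦4, 3↦5, 4↦3, 5↦3, 6↦3]  zeros at y ∈ ∅
  x = 6: [0↦3, 1↦2, 2↦2, 3↦1, 4↦4, 5↦2, 6↦0]  zeros at y ∈ {6}
Collecting zeros: affine points = {(2, 0), (2, 3), (2, 5), (4, 2), (6, 6)}.
Total count |C(F_7)_aff| = 5.


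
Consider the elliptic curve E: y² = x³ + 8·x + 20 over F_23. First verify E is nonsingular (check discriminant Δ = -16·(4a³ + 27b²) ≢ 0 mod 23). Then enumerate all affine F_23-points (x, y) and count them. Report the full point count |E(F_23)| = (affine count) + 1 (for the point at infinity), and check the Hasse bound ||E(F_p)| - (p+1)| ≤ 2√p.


Affine points = {(1, 11), (1, 12), (3, 5), (3, 18), (4, 1), (4, 22), (5, 1), (5, 22), (6, 10), (6, 13), (9, 4), (9, 19), (11, 6), (11, 17), (12, 2), (12, 21), (14, 1), (14, 22), (16, 9), (16, 14), (17, 3), (17, 20), (18, 4), (18, 19), (19, 4), (19, 19)}; affine count = 26; |E(F_23)| = 27.

Discriminant check: Δ ∝ 4a³ + 27b² = 4·8³ + 27·20² = 4·512 + 27·400 ≡ 14 (mod 23). Nonzero ⇒ E is nonsingular.
For each x ∈ F_23, compute rhs = x³ + 8·x + 20 mod 23, then count y ∈ F_23 with y² ≡ rhs.
  x = 0: rhs = 20, matching y values: none (0 points).
  x = 1: rhs = 6, matching y values: 11, 12 (2 points).
  x = 2: rhs = 21, matching y values: none (0 points).
  x = 3: rhs = 2, matching y values: 5, 18 (2 points).
  x = 4: rhs = 1, matching y values: 1, 22 (2 points).
  x = 5: rhs = 1, matching y values: 1, 22 (2 points).
  x = 6: rhs = 8, matching y values: 10, 13 (2 points).
  x = 7: rhs = 5, matching y values: none (0 points).
  x = 8: rhs = 21, matching y values: none (0 points).
  x = 9: rhs = 16, matching y values: 4, 19 (2 points).
  x = 10: rhs = 19, matching y values: none (0 points).
  x = 11: rhs = 13, matching y values: 6, 17 (2 points).
  x = 12: rhs = 4, matching y values: 2, 21 (2 points).
  x = 13: rhs = 21, matching y values: none (0 points).
  x = 14: rhs = 1, matching y values: 1, 22 (2 points).
  x = 15: rhs = 19, matching y values: none (0 points).
  x = 16: rhs = 12, matching y values: 9, 14 (2 points).
  x = 17: rhs = 9, matching y values: 3, 20 (2 points).
  x = 18: rhs = 16, matching y values: 4, 19 (2 points).
  x = 19: rhs = 16, matching y values: 4, 19 (2 points).
  x = 20: rhs = 15, matching y values: none (0 points).
  x = 21: rhs = 19, matching y values: none (0 points).
  x = 22: rhs = 11, matching y values: none (0 points).
Total affine count: 26.
Full point count |E(F_23)| = 26 + 1 = 27.
Hasse bound: |27 − (23+1)| = |3| = 3 ≤ 2√23 ≈ 9.5917 ✓.


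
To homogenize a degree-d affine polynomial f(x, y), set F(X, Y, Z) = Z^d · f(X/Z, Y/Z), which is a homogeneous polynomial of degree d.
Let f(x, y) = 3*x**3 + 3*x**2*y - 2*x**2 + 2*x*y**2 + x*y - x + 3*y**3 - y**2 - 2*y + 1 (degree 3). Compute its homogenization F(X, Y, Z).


F(X, Y, Z) = 3*X**3 + 3*X**2*Y - 2*X**2*Z + 2*X*Y**2 + X*Y*Z - X*Z**2 + 3*Y**3 - Y**2*Z - 2*Y*Z**2 + Z**3

deg(f) = 3.
Substitute x = X/Z, y = Y/Z into f, then multiply by Z^3.
  monomial 3·x^3·y^0 ↦ 3·X^3·Y^0·Z^0.
  monomial 3·x^2·y^1 ↦ 3·X^2·Y^1·Z^0.
  monomial -2·x^2·y^0 ↦ -2·X^2·Y^0·Z^1.
  monomial 2·x^1·y^2 ↦ 2·X^1·Y^2·Z^0.
  monomial 1·x^1·y^1 ↦ 1·X^1·Y^1·Z^1.
  monomial -1·x^1·y^0 ↦ -1·X^1·Y^0·Z^2.
  monomial 3·x^0·y^3 ↦ 3·X^0·Y^3·Z^0.
  monomial -1·x^0·y^2 ↦ -1·X^0·Y^2·Z^1.
  monomial -2·x^0·y^1 ↦ -2·X^0·Y^1·Z^2.
  monomial 1·x^0·y^0 ↦ 1·X^0·Y^0·Z^3.
Collecting: F(X, Y, Z) = 3*X**3 + 3*X**2*Y - 2*X**2*Z + 2*X*Y**2 + X*Y*Z - X*Z**2 + 3*Y**3 - Y**2*Z - 2*Y*Z**2 + Z**3.


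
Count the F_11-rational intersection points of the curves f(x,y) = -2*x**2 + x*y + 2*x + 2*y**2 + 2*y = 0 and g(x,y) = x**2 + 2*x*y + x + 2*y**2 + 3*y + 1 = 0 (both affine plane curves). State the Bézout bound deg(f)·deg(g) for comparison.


Common zeros: {(0, 10), (1, 4)}; count = 2; Bézout bound = 4.

deg(f) = 2, deg(g) = 2, so Bézout bound = 4.
Scan x ∈ F_11. For each x, list the y ∈ F_11 with f(x, y) ≡ 0 and those with g(x, y) ≡ 0 (mod 11); the common zeros in that column are the intersection.
  x = 0: f ≡ 0 at y ∈ {0, 10}; g ≡ 0 at y ∈ {5, 10}; common: {10}.
  x = 1: f ≡ 0 at y ∈ {0, 4}; g ≡ 0 at y ∈ {4, 10}; common: {4}.
  x = 2: f ≡ 0 at y ∈ {4, 5}; g ≡ 0 at y ∈ {6, 7}; common: ∅.
  x = 3: f ≡ 0 at y ∈ {7}; g ≡ 0 at y ∈ ∅; common: ∅.
  x = 4: f ≡ 0 at y ∈ ∅; g ≡ 0 at y ∈ ∅; common: ∅.
  x = 5: f ≡ 0 at y ∈ ∅; g ≡ 0 at y ∈ {3, 7}; common: ∅.
  x = 6: f ≡ 0 at y ∈ {8, 10}; g ≡ 0 at y ∈ ∅; common: ∅.
  x = 7: f ≡ 0 at y ∈ {5, 7}; g ≡ 0 at y ∈ {2, 6}; common: ∅.
  x = 8: f ≡ 0 at y ∈ ∅; g ≡ 0 at y ∈ ∅; common: ∅.
  x = 9: f ≡ 0 at y ∈ ∅; g ≡ 0 at y ∈ ∅; common: ∅.
  x = 10: f ≡ 0 at y ∈ {8}; g ≡ 0 at y ∈ {2, 3}; common: ∅.
Collecting: common zeros = {(0, 10), (1, 4)}, so the count is 2.
Comparison with the Bézout bound: 2 ≤ 4 = deg(f)·deg(g), as expected for curves with no common component (the affine F_11-count falls short of the bound because intersections may lie at infinity, over extension fields, or carry multiplicity).


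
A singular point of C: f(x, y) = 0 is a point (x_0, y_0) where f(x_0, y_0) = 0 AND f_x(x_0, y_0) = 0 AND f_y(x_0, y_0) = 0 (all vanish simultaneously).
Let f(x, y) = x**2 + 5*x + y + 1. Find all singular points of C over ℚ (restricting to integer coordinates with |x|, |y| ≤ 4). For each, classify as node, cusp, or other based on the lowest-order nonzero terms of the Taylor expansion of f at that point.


No singular points in the scanned grid; C is smooth there.

Compute partial derivatives:
  f_x = 2*x + 5.
  f_y = 1.
f_y = 1 is a nonzero constant, so f_y never vanishes: no point (x, y) can satisfy f = f_x = f_y = 0. In particular no (x, y) ∈ {−4, ..., 4}² is singular; the curve is smooth.


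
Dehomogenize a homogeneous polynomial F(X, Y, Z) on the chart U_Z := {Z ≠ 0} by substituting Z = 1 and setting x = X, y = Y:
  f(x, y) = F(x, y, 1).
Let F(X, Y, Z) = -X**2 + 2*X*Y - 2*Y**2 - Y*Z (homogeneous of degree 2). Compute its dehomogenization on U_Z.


f(x, y) = -x**2 + 2*x*y - 2*y**2 - y

On U_Z we set Z = 1. Each monomial c·X^i·Y^j·Z^k in F becomes c·x^i·y^j·1^k = c·x^i·y^j.
Substituting Z = 1: F(X, Y, 1) = -x**2 + 2*x*y - 2*y**2 - y.
Note: deg(f) ≤ deg(F) = 2; strict inequality happens when F is divisible by Z (lost terms).


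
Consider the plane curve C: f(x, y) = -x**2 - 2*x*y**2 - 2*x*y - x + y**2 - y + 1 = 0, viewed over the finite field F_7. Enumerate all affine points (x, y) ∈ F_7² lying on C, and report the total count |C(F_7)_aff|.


Affine F_7-points: {(0, 3), (0, 5), (2, 5), (3, 3), (3, 4), (4, 1), (5, 1), (5, 4)}; count = 8.

For each of the 49 pairs (x, y) ∈ F_7², evaluate f(x, y) mod 7. Record the zeros.
  x = 0: [0↦1, 1↦1, 2↦3, 3↦0, 4↦6, 5↦0, 6↦3]  zeros at y ∈ {3, 5}
  x = 1: [0↦6, 1↦2, 2↦3, 3↦2, 4↦6, 5↦1, 6↦1]  zeros at y ∈ ∅
  x = 2: [0↦2, 1↦1, 2↦1, 3↦2, 4↦4, 5↦0, 6↦4]  zeros at y ∈ {5}
  x = 3: [0↦3, 1↦5, 2↦4, 3↦0, 4↦0, 5↦4, 6↦5]  zeros at y ∈ {3, 4}
  x = 4: [0↦2, 1↦0, 2↦5, 3↦3, 4↦1, 5↦6, 6↦4]  zeros at y ∈ {1}
  x = 5: [0↦6, 1↦0, 2↦4, 3↦4, 4↦0, 5↦6, 6↦1]  zeros at y ∈ {1, 4}
  x = 6: [0↦1, 1↦5, 2↦1, 3↦3, 4↦4, 5↦4, 6↦3]  zeros at y ∈ ∅
Collecting zeros: affine points = {(0, 3), (0, 5), (2, 5), (3, 3), (3, 4), (4, 1), (5, 1), (5, 4)}.
Total count |C(F_7)_aff| = 8.


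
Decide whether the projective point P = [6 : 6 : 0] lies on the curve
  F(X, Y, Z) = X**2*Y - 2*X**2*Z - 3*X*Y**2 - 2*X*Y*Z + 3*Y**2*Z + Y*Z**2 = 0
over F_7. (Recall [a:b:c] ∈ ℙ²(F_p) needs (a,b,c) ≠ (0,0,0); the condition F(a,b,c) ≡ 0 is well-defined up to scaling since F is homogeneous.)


F(6,6,0) ≡ 2 (mod 7); P is NOT on the curve.

Evaluate F(6, 6, 0) term-by-term (mod 7).
  X**2*Y ↦ 1·36·6·1 = 216
  -2*X**2*Z ↦ -2·36·1·0 = 0
  -3*X*Y**2 ↦ -3·6·36·1 = -648
  -2*X*Y*Z ↦ -2·6·6·0 = 0
  3*Y**2*Z ↦ 3·1·36·0 = 0
  Y*Z**2 ↦ 1·1·6·0 = 0
Sum: F(6, 6, 0) = (216) + (0) + (-648) + (0) + (0) + (0) = -432.
Reducing mod 7: -432 ≡ 2 (mod 7).
Since F(a, b, c) ≡ 2 ≠ 0 (mod 7), P does NOT lie on the curve.


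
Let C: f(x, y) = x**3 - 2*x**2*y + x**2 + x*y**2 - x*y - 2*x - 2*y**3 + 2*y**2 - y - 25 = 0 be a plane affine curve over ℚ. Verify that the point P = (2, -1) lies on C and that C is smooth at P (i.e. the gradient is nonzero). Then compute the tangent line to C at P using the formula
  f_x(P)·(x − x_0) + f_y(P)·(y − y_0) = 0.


Tangent line at P: 24*x - 25*y - 73 = 0.

Step 1: f(2, -1) = 0, so P lies on C.
Step 2: partial derivatives
  f_x(x, y) = 3*x**2 - 4*x*y + 2*x + y**2 - y - 2, f_y(x, y) = -2*x**2 + 2*x*y - x - 6*y**2 + 4*y - 1.
  f_x(P) = 24, f_y(P) = -25 (gradient nonzero, so P is smooth).
Step 3: tangent line at P: 24·(x − 2) + -25·(y − -1) = 0.
Expanding: 24*x - 25*y - 73 = 0.


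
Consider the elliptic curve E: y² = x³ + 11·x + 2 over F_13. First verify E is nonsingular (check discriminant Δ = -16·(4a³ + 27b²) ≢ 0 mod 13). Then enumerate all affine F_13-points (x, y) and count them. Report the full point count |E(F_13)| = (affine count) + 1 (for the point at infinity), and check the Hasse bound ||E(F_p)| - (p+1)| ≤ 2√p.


Affine points = {(1, 1), (1, 12), (3, 6), (3, 7), (5, 0), (8, 2), (8, 11), (12, 4), (12, 9)}; affine count = 9; |E(F_13)| = 10.

Discriminant check: Δ ∝ 4a³ + 27b² = 4·11³ + 27·2² = 4·1331 + 27·4 ≡ 11 (mod 13). Nonzero ⇒ E is nonsingular.
For each x ∈ F_13, compute rhs = x³ + 11·x + 2 mod 13, then count y ∈ F_13 with y² ≡ rhs.
  x = 0: rhs = 2, matching y values: none (0 points).
  x = 1: rhs = 1, matching y values: 1, 12 (2 points).
  x = 2: rhs = 6, matching y values: none (0 points).
  x = 3: rhs = 10, matching y values: 6, 7 (2 points).
  x = 4: rhs = 6, matching y values: none (0 points).
  x = 5: rhs = 0, matching y values: 0 (1 points).
  x = 6: rhs = 11, matching y values: none (0 points).
  x = 7: rhs = 6, matching y values: none (0 points).
  x = 8: rhs = 4, matching y values: 2, 11 (2 points).
  x = 9: rhs = 11, matching y values: none (0 points).
  x = 10: rhs = 7, matching y values: none (0 points).
  x = 11: rhs = 11, matching y values: none (0 points).
  x = 12: rhs = 3, matching y values: 4, 9 (2 points).
Total affine count: 9.
Full point count |E(F_13)| = 9 + 1 = 10.
Hasse bound: |10 − (13+1)| = |-4| = 4 ≤ 2√13 ≈ 7.2111 ✓.
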